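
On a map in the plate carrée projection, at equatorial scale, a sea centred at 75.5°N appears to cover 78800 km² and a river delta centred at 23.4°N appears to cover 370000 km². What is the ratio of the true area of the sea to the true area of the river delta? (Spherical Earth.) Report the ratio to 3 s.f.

On the plate carrée, areal scale = h·k = 1 × sec φ, so true area = apparent × cos φ.
True area of sea: 78800 × cos(75.5°) = 78800 × 0.2504 = 19730 km².
True area of river delta: 370000 × cos(23.4°) = 370000 × 0.9178 = 339600 km².
Ratio = 19730 / 339600 ≈ 0.0581.

0.0581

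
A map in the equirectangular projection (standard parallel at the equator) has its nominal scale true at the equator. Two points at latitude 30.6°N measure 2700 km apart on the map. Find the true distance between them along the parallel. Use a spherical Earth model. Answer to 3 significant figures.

Plate carrée maps x = Rλ, y = Rφ. The meridian scale is h = 1 and the parallel scale is k = 1/cos φ = sec φ.
Along the parallel at 30.6°, map distances are exaggerated by k = sec 30.6° = 1.162.
True distance = 2700 / 1.162 = 2700 × cos 30.6° ≈ 2320 km.

2320 km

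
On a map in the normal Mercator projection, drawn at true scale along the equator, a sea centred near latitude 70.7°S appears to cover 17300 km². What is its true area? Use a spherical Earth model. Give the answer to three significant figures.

1890 km²

The Mercator projection is conformal; its linear scale factor is the same in every direction and equals sec φ = 1/cos φ.
Areal scale = k² = sec²φ = 1/cos²(70.7°) = 1/0.3305² = 9.154.
True area = apparent / (areal scale) = 17300 / 9.154 ≈ 1890 km².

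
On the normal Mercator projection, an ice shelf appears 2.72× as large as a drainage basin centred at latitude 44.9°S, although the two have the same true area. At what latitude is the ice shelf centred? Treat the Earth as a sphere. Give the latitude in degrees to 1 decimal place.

64.6°

For equal true areas on Mercator, apparent areas scale as sec²φ, so the ratio is cos²φ₂ / cos²φ₁.
cos²φ₂ / cos²φ₁ = 2.72  ⇒  cos φ₁ = cos 44.9° / √2.72 = 0.7083/1.649 = 0.4295.
φ₁ = arccos(0.4295) ≈ 64.6°.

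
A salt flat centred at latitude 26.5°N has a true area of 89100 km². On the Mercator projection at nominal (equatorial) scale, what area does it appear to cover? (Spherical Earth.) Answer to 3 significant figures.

Mercator is conformal, so the point scale is isotropic: h = k = sec φ = 1/cos φ.
Areal scale = k² = sec²φ = 1/cos²(26.5°) = 1/0.8949² = 1.249.
Apparent area = 89100 × 1.249 ≈ 111000 km².

111000 km²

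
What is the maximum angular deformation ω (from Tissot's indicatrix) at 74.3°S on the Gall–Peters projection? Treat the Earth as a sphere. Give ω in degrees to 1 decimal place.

96.2°

The Gall–Peters projection is cylindrical equal-area with φ₀ = 45°. A cylindrical equal-area projection with standard parallel φ₀ has meridian scale h = cos φ / cos φ₀ and parallel scale k = cos φ₀ / cos φ (so areas are preserved, h·k = 1).
At 74.3°: h = 0.3827, k = 2.613; principal scales a = 2.613, b = 0.3827.
sin(ω/2) = (a − b)/(a + b) = 2.230/2.996 = 0.7445, so ω = 2 arcsin(0.7445) ≈ 96.2°.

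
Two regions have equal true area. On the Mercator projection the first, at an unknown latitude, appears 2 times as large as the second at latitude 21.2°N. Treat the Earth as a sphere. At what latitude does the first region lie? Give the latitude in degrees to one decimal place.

48.8°

Mercator areal scale is sec²φ, so apparent-area ratio = sec²φ₁ / sec²φ₂ = cos²φ₂ / cos²φ₁.
cos²φ₂ / cos²φ₁ = 2  ⇒  cos φ₁ = cos 21.2° / √2 = 0.9323/1.414 = 0.6593.
φ₁ = arccos(0.6593) ≈ 48.8°.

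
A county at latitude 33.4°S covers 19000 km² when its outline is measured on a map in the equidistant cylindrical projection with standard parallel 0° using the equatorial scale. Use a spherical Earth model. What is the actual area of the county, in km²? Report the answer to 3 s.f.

15900 km²

For the equirectangular projection with φ₀ = 0 (plate carrée), h = 1 along meridians and k = sec φ along parallels.
Areal scale = h·k = 1 × sec φ; at 33.4°, h = 1.000, k = 1.198, so h·k = 1.198.
True area = apparent / (areal scale) = 19000 / 1.198 ≈ 15900 km².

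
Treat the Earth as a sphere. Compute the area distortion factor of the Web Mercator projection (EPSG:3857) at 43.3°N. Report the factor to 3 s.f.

1.89

Mercator is conformal, so the point scale is isotropic: h = k = sec φ = 1/cos φ.
Areal scale = k² = sec²φ = 1/cos²(43.3°) = 1/0.7278² = 1.888.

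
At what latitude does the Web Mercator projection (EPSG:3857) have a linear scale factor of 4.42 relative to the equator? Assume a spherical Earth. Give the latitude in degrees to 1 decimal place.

76.9°

Mercator scale is k = sec φ = 1/cos φ.
1/cos φ = 4.42  ⇒  cos φ = 0.2262  ⇒  φ = arccos(0.2262) ≈ 76.9°.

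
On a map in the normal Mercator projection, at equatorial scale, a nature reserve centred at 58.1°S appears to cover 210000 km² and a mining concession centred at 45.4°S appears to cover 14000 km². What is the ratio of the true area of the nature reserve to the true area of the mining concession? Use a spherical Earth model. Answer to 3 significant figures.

On Mercator the areal scale is sec²φ, so true area = apparent × cos²φ.
True area of nature reserve: 210000 × cos²(58.1°) = 210000 × 0.2792 = 58640 km².
True area of mining concession: 14000 × cos²(45.4°) = 14000 × 0.4930 = 6902 km².
Ratio = 58640 / 6902 ≈ 8.50.

8.50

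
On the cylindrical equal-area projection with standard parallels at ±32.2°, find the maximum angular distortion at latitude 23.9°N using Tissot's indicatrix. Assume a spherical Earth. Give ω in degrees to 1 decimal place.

For cylindrical equal-area with standard parallel φ₀, h = cos φ / cos φ₀ and k = cos φ₀ / cos φ, so h·k = 1.
At 23.9°: h = 1.080, k = 0.9256; principal scales a = 1.080, b = 0.9256.
sin(ω/2) = (a − b)/(a + b) = 0.1549/2.006 = 0.07721, so ω = 2 arcsin(0.07721) ≈ 8.9°.

8.9°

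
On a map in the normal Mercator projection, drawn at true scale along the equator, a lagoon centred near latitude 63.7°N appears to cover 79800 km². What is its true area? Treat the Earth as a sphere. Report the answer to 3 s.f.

15700 km²

For Mercator, h = k = sec φ (a conformal cylindrical projection has a single point scale, 1/cos φ).
Areal scale = k² = sec²φ = 1/cos²(63.7°) = 1/0.4431² = 5.094.
True area = apparent / (areal scale) = 79800 / 5.094 ≈ 15700 km².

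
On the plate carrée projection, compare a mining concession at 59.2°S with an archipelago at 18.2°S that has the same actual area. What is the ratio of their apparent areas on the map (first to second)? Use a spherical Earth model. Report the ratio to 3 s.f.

1.86

Plate carrée maps x = Rλ, y = Rφ. The meridian scale is h = 1 and the parallel scale is k = 1/cos φ = sec φ.
Areal scale at 59.2°: h·k = 1.000 × 1.953 = 1.953.
Areal scale at 18.2°: h·k = 1.000 × 1.053 = 1.053.
Ratio = 1.953/1.053 ≈ 1.86.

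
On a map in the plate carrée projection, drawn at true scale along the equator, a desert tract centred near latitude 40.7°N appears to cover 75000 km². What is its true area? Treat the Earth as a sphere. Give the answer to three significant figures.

For the equirectangular projection with φ₀ = 0 (plate carrée), h = 1 along meridians and k = sec φ along parallels.
Areal scale = h·k = 1 × sec φ; at 40.7°, h = 1.000, k = 1.319, so h·k = 1.319.
True area = apparent / (areal scale) = 75000 / 1.319 ≈ 56900 km².

56900 km²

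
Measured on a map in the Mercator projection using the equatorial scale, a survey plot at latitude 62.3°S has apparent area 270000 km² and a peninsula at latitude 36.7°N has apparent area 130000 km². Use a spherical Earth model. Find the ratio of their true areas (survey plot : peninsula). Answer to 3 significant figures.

On Mercator the areal scale is sec²φ, so true area = apparent × cos²φ.
True area of survey plot: 270000 × cos²(62.3°) = 270000 × 0.2161 = 58340 km².
True area of peninsula: 130000 × cos²(36.7°) = 130000 × 0.6428 = 83570 km².
Ratio = 58340 / 83570 ≈ 0.698.

0.698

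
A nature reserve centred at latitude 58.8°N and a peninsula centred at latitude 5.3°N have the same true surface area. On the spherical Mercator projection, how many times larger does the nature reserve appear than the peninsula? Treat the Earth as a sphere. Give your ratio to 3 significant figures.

Mercator is conformal with k = sec φ, so areal scale = k² = sec²φ.
At 58.8°: sec²(58.8°) = 1/0.5180² = 3.726.
At 5.3°: sec²(5.3°) = 1/0.9957² = 1.009.
Ratio = 3.726/1.009 = cos²(5.3°)/cos²(58.8°) ≈ 3.69.

3.69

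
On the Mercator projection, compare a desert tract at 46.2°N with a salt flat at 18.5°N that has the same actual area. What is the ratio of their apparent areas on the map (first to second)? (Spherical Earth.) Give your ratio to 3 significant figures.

Mercator is conformal with k = sec φ, so areal scale = k² = sec²φ.
At 46.2°: sec²(46.2°) = 1/0.6921² = 2.087.
At 18.5°: sec²(18.5°) = 1/0.9483² = 1.112.
Ratio = 2.087/1.112 = cos²(18.5°)/cos²(46.2°) ≈ 1.88.

1.88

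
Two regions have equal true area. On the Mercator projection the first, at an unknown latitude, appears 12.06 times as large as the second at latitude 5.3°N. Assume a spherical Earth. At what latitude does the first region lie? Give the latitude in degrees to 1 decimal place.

Mercator areal scale is sec²φ, so apparent-area ratio = sec²φ₁ / sec²φ₂ = cos²φ₂ / cos²φ₁.
cos²φ₂ / cos²φ₁ = 12.06  ⇒  cos φ₁ = cos 5.3° / √12.06 = 0.9957/3.473 = 0.2867.
φ₁ = arccos(0.2867) ≈ 73.3°.

73.3°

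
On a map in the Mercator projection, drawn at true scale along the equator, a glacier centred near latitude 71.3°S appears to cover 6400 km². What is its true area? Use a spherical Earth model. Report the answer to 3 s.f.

658 km²

For Mercator, h = k = sec φ (a conformal cylindrical projection has a single point scale, 1/cos φ).
Areal scale = k² = sec²φ = 1/cos²(71.3°) = 1/0.3206² = 9.728.
True area = apparent / (areal scale) = 6400 / 9.728 ≈ 658 km².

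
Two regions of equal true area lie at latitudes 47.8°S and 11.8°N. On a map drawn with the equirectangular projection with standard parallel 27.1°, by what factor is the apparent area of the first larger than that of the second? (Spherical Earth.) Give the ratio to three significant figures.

The equidistant cylindrical projection with φ₀ = 27.1° has h = 1 (meridians true) and k = cos φ₀ / cos φ along parallels.
Areal scale at 47.8°: h·k = 1.000 × 1.325 = 1.325.
Areal scale at 11.8°: h·k = 1.000 × 0.9094 = 0.9094.
Ratio = 1.325/0.9094 ≈ 1.46.

1.46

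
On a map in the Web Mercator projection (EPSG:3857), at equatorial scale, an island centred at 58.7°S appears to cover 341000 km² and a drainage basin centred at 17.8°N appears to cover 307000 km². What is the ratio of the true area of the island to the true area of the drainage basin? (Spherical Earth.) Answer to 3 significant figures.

Mercator's areal exaggeration is sec²φ; hence true area = (apparent area) · cos²φ.
True area of island: 341000 × cos²(58.7°) = 341000 × 0.2699 = 92040 km².
True area of drainage basin: 307000 × cos²(17.8°) = 307000 × 0.9066 = 278300 km².
Ratio = 92040 / 278300 ≈ 0.331.

0.331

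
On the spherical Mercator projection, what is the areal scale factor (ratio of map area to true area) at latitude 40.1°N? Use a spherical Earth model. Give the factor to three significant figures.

1.71

For Mercator, h = k = sec φ (a conformal cylindrical projection has a single point scale, 1/cos φ).
Areal scale = k² = sec²φ = 1/cos²(40.1°) = 1/0.7649² = 1.709.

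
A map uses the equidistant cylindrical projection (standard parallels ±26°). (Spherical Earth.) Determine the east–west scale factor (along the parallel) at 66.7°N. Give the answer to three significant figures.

The equidistant cylindrical projection with φ₀ = 26° has h = 1 (meridians true) and k = cos φ₀ / cos φ along parallels.
k = cos 26° / cos 66.7° = 0.8988/0.3955 = 2.272.

2.27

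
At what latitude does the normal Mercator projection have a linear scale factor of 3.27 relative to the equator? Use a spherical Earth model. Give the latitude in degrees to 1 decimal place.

72.2°

Mercator scale is k = sec φ = 1/cos φ.
1/cos φ = 3.27  ⇒  cos φ = 0.3058  ⇒  φ = arccos(0.3058) ≈ 72.2°.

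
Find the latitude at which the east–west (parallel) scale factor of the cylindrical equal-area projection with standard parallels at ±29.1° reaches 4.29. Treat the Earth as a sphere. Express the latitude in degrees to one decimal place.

Cylindrical equal-area (φ₀ = 29.1°): h = cos φ / cos 29.1° along meridians, k = cos 29.1° / cos φ along parallels; h·k = 1.
k = cos φ₀ / cos φ = 4.29  ⇒  cos φ = cos 29.1° / 4.29 = 0.2037.
φ = arccos(0.2037) ≈ 78.2°.

78.2°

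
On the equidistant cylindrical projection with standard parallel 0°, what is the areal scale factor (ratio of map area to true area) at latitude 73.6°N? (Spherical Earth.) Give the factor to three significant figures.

3.54

For the equirectangular projection with φ₀ = 0 (plate carrée), h = 1 along meridians and k = sec φ along parallels.
Areal scale = h·k = 1 × sec φ; at 73.6°, h = 1.000, k = 3.542, so h·k = 3.542.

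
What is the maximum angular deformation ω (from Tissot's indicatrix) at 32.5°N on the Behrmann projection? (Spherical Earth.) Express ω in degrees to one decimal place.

The Behrmann projection is cylindrical equal-area with φ₀ = 30°. For cylindrical equal-area with standard parallel φ₀, h = cos φ / cos φ₀ and k = cos φ₀ / cos φ, so h·k = 1.
At 32.5°: h = 0.9739, k = 1.027; principal scales a = 1.027, b = 0.9739.
sin(ω/2) = (a − b)/(a + b) = 0.05297/2.001 = 0.02648, so ω = 2 arcsin(0.02648) ≈ 3.0°.

3.0°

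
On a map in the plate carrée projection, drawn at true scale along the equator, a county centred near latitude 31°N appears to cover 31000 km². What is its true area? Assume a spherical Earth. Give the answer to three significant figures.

In the plate carrée (x = Rλ, y = Rφ), meridians are true-scale (h = 1) and parallels are stretched by k = sec φ.
Areal scale = h·k = 1 × sec φ; at 31°, h = 1.000, k = 1.167, so h·k = 1.167.
True area = apparent / (areal scale) = 31000 / 1.167 ≈ 26600 km².

26600 km²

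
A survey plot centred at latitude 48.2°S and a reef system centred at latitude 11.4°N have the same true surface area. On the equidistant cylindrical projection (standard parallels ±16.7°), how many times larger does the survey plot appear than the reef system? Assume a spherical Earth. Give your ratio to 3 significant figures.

In the equirectangular projection with standard parallel φ₀ = 16.7° (x = Rλ cos φ₀, y = Rφ), meridians are true-scale (h = 1) and the parallel scale is k = cos φ₀ / cos φ.
Areal scale at 48.2°: h·k = 1.000 × 1.437 = 1.437.
Areal scale at 11.4°: h·k = 1.000 × 0.9771 = 0.9771.
Ratio = 1.437/0.9771 ≈ 1.47.

1.47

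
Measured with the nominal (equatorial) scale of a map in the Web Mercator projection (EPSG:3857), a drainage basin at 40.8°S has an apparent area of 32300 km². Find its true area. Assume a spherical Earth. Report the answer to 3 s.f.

Mercator is conformal, so the point scale is isotropic: h = k = sec φ = 1/cos φ.
Areal scale = k² = sec²φ = 1/cos²(40.8°) = 1/0.7570² = 1.745.
True area = apparent / (areal scale) = 32300 / 1.745 ≈ 18500 km².

18500 km²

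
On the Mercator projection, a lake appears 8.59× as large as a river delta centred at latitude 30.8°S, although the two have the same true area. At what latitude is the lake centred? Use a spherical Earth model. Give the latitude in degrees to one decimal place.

For equal true areas on Mercator, apparent areas scale as sec²φ, so the ratio is cos²φ₂ / cos²φ₁.
cos²φ₂ / cos²φ₁ = 8.59  ⇒  cos φ₁ = cos 30.8° / √8.59 = 0.8590/2.931 = 0.2931.
φ₁ = arccos(0.2931) ≈ 73.0°.

73.0°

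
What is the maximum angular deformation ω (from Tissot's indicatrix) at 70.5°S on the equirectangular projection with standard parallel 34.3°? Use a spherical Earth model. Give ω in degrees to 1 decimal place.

50.2°

The equidistant cylindrical projection with φ₀ = 34.3° has h = 1 (meridians true) and k = cos φ₀ / cos φ along parallels.
At 70.5°: h = 1.000, k = 2.475; principal scales a = 2.475, b = 1.000.
sin(ω/2) = (a − b)/(a + b) = 1.475/3.475 = 0.4244, so ω = 2 arcsin(0.4244) ≈ 50.2°.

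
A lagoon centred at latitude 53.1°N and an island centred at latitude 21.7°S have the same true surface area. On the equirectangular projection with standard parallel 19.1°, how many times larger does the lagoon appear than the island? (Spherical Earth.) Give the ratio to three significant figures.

1.55

In the equirectangular projection with standard parallel φ₀ = 19.1° (x = Rλ cos φ₀, y = Rφ), meridians are true-scale (h = 1) and the parallel scale is k = cos φ₀ / cos φ.
Areal scale at 53.1°: h·k = 1.000 × 1.574 = 1.574.
Areal scale at 21.7°: h·k = 1.000 × 1.017 = 1.017.
Ratio = 1.574/1.017 ≈ 1.55.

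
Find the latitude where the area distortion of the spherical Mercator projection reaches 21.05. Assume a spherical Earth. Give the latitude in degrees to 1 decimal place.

77.4°

Mercator areal scale is sec²φ.
sec²φ = 21.05  ⇒  cos²φ = 0.04751  ⇒  cos φ = 0.2180.
φ = arccos(0.2180) ≈ 77.4°.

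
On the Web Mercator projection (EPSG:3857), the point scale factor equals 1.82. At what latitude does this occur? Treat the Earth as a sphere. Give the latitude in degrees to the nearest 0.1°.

Mercator scale is k = sec φ = 1/cos φ.
1/cos φ = 1.82  ⇒  cos φ = 0.5495  ⇒  φ = arccos(0.5495) ≈ 56.7°.

56.7°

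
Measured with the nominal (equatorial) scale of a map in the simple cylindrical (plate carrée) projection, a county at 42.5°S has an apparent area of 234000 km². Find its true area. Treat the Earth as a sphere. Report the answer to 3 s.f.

173000 km²

Plate carrée maps x = Rλ, y = Rφ. The meridian scale is h = 1 and the parallel scale is k = 1/cos φ = sec φ.
Areal scale = h·k = 1 × sec φ; at 42.5°, h = 1.000, k = 1.356, so h·k = 1.356.
True area = apparent / (areal scale) = 234000 / 1.356 ≈ 173000 km².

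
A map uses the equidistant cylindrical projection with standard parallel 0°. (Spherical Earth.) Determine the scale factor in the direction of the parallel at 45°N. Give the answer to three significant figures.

1.41

For the equirectangular projection with φ₀ = 0 (plate carrée), h = 1 along meridians and k = sec φ along parallels.
k = 1/cos 45° = 1/0.7071 = 1.414.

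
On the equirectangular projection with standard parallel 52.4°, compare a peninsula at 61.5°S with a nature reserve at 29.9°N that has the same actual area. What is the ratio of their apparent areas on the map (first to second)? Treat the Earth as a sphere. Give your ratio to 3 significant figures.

In the equirectangular projection with standard parallel φ₀ = 52.4° (x = Rλ cos φ₀, y = Rφ), meridians are true-scale (h = 1) and the parallel scale is k = cos φ₀ / cos φ.
Areal scale at 61.5°: h·k = 1.000 × 1.279 = 1.279.
Areal scale at 29.9°: h·k = 1.000 × 0.7038 = 0.7038.
Ratio = 1.279/0.7038 ≈ 1.82.

1.82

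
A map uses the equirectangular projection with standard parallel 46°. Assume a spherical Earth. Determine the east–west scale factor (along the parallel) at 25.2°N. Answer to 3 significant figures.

In the equirectangular projection with standard parallel φ₀ = 46° (x = Rλ cos φ₀, y = Rφ), meridians are true-scale (h = 1) and the parallel scale is k = cos φ₀ / cos φ.
k = cos 46° / cos 25.2° = 0.6947/0.9048 = 0.7677.

0.768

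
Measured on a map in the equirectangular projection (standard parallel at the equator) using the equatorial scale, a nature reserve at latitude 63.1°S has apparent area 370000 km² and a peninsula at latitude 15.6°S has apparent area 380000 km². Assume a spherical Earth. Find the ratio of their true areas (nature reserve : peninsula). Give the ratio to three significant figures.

On the plate carrée, areal scale = h·k = 1 × sec φ, so true area = apparent × cos φ.
True area of nature reserve: 370000 × cos(63.1°) = 370000 × 0.4524 = 167400 km².
True area of peninsula: 380000 × cos(15.6°) = 380000 × 0.9632 = 366000 km².
Ratio = 167400 / 366000 ≈ 0.457.

0.457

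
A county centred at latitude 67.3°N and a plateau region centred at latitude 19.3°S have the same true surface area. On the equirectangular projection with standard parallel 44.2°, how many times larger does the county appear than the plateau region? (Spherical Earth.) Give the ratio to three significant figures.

With standard parallel φ₀ = 44.2°, the equirectangular projection gives x = Rλ cos φ₀, y = Rφ, so h = 1 and k = cos 44.2° / cos φ.
Areal scale at 67.3°: h·k = 1.000 × 1.858 = 1.858.
Areal scale at 19.3°: h·k = 1.000 × 0.7596 = 0.7596.
Ratio = 1.858/0.7596 ≈ 2.45.

2.45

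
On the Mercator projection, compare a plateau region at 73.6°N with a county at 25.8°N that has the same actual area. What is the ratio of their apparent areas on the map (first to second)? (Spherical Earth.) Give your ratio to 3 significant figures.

On Mercator, area is exaggerated by sec²φ = 1/cos²φ.
At 73.6°: sec²(73.6°) = 1/0.2823² = 12.54.
At 25.8°: sec²(25.8°) = 1/0.9003² = 1.234.
Ratio = 12.54/1.234 = cos²(25.8°)/cos²(73.6°) ≈ 10.2.

10.2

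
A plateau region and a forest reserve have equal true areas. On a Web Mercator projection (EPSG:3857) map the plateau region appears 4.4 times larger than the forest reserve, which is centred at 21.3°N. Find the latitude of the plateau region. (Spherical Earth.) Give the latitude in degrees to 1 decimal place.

Mercator areal scale is sec²φ, so apparent-area ratio = sec²φ₁ / sec²φ₂ = cos²φ₂ / cos²φ₁.
cos²φ₂ / cos²φ₁ = 4.4  ⇒  cos φ₁ = cos 21.3° / √4.4 = 0.9317/2.098 = 0.4442.
φ₁ = arccos(0.4442) ≈ 63.6°.

63.6°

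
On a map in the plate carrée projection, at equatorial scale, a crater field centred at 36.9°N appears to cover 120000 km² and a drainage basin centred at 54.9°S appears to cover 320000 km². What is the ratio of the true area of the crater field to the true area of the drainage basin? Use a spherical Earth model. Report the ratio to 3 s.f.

0.522

Plate carrée has h = 1 and k = sec φ, giving areal scale sec φ; true area = (apparent area) · cos φ.
True area of crater field: 120000 × cos(36.9°) = 120000 × 0.7997 = 95960 km².
True area of drainage basin: 320000 × cos(54.9°) = 320000 × 0.5750 = 184000 km².
Ratio = 95960 / 184000 ≈ 0.522.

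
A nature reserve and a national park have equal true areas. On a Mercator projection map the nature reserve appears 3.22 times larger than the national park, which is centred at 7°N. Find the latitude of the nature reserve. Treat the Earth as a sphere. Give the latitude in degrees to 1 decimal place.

56.4°

For equal true areas on Mercator, apparent areas scale as sec²φ, so the ratio is cos²φ₂ / cos²φ₁.
cos²φ₂ / cos²φ₁ = 3.22  ⇒  cos φ₁ = cos 7° / √3.22 = 0.9925/1.794 = 0.5531.
φ₁ = arccos(0.5531) ≈ 56.4°.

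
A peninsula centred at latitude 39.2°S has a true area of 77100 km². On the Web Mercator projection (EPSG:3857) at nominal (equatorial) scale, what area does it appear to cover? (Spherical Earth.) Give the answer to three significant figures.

128000 km²

Mercator is conformal, so the point scale is isotropic: h = k = sec φ = 1/cos φ.
Areal scale = k² = sec²φ = 1/cos²(39.2°) = 1/0.7749² = 1.665.
Apparent area = 77100 × 1.665 ≈ 128000 km².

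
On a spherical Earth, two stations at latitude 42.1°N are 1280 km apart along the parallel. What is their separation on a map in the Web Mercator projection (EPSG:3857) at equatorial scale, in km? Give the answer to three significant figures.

1730 km

The Mercator projection is conformal; its linear scale factor is the same in every direction and equals sec φ = 1/cos φ.
Along the parallel, k = sec 42.1° = 1/0.7420 = 1.348.
Map distance = 1280 × 1.348 ≈ 1730 km.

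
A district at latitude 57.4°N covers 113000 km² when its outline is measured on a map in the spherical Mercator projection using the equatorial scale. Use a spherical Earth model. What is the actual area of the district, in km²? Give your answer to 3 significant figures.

For Mercator, h = k = sec φ (a conformal cylindrical projection has a single point scale, 1/cos φ).
Areal scale = k² = sec²φ = 1/cos²(57.4°) = 1/0.5388² = 3.445.
True area = apparent / (areal scale) = 113000 / 3.445 ≈ 32800 km².

32800 km²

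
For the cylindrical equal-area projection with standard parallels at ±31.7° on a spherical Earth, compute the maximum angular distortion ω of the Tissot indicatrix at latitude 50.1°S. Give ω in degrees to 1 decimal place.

A cylindrical equal-area projection with standard parallel φ₀ has meridian scale h = cos φ / cos φ₀ and parallel scale k = cos φ₀ / cos φ (so areas are preserved, h·k = 1).
At 50.1°: h = 0.7539, k = 1.326; principal scales a = 1.326, b = 0.7539.
sin(ω/2) = (a − b)/(a + b) = 0.5725/2.080 = 0.2752, so ω = 2 arcsin(0.2752) ≈ 31.9°.

31.9°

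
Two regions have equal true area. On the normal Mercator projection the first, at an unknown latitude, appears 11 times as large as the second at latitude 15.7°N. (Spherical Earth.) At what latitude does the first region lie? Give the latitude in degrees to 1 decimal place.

73.1°

On Mercator, (apparent₁)/(apparent₂) = sec²φ₁ / sec²φ₂ when true areas are equal.
cos²φ₂ / cos²φ₁ = 11  ⇒  cos φ₁ = cos 15.7° / √11 = 0.9627/3.317 = 0.2903.
φ₁ = arccos(0.2903) ≈ 73.1°.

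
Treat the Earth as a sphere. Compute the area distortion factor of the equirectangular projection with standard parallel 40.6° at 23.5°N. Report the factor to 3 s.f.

0.828

With standard parallel φ₀ = 40.6°, the equirectangular projection gives x = Rλ cos φ₀, y = Rφ, so h = 1 and k = cos 40.6° / cos φ.
Areal scale = h·k = 1 × cos φ₀ / cos φ; at 23.5°, h = 1.000, k = 0.8279, so h·k = 0.8279.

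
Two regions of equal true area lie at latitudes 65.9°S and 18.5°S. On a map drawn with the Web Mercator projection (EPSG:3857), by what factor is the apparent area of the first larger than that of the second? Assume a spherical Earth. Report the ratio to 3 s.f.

5.39

Mercator is conformal with k = sec φ, so areal scale = k² = sec²φ.
At 65.9°: sec²(65.9°) = 1/0.4083² = 5.998.
At 18.5°: sec²(18.5°) = 1/0.9483² = 1.112.
Ratio = 5.998/1.112 = cos²(18.5°)/cos²(65.9°) ≈ 5.39.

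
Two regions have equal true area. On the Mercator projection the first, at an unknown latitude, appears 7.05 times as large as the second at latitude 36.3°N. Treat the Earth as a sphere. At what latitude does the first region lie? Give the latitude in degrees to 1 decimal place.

On Mercator, (apparent₁)/(apparent₂) = sec²φ₁ / sec²φ₂ when true areas are equal.
cos²φ₂ / cos²φ₁ = 7.05  ⇒  cos φ₁ = cos 36.3° / √7.05 = 0.8059/2.655 = 0.3035.
φ₁ = arccos(0.3035) ≈ 72.3°.

72.3°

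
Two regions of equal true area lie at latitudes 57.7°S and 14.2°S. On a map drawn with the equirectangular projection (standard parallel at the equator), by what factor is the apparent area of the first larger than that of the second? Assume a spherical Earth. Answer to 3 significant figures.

For the equirectangular projection with φ₀ = 0 (plate carrée), h = 1 along meridians and k = sec φ along parallels.
Areal scale at 57.7°: h·k = 1.000 × 1.871 = 1.871.
Areal scale at 14.2°: h·k = 1.000 × 1.032 = 1.032.
Ratio = 1.871/1.032 ≈ 1.81.

1.81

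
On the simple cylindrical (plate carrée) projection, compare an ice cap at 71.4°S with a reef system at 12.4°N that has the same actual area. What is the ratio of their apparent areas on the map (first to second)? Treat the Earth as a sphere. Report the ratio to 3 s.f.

Plate carrée maps x = Rλ, y = Rφ. The meridian scale is h = 1 and the parallel scale is k = 1/cos φ = sec φ.
Areal scale at 71.4°: h·k = 1.000 × 3.135 = 3.135.
Areal scale at 12.4°: h·k = 1.000 × 1.024 = 1.024.
Ratio = 3.135/1.024 ≈ 3.06.

3.06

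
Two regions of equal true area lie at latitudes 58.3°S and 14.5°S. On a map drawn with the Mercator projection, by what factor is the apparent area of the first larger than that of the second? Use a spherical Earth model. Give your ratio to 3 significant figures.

3.39

Mercator areal scale is sec²φ.
At 58.3°: sec²(58.3°) = 1/0.5255² = 3.622.
At 14.5°: sec²(14.5°) = 1/0.9681² = 1.067.
Ratio = 3.622/1.067 = cos²(14.5°)/cos²(58.3°) ≈ 3.39.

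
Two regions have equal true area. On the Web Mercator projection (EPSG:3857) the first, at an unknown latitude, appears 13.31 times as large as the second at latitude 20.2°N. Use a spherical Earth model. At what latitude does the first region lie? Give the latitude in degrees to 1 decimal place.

75.1°

On Mercator, (apparent₁)/(apparent₂) = sec²φ₁ / sec²φ₂ when true areas are equal.
cos²φ₂ / cos²φ₁ = 13.31  ⇒  cos φ₁ = cos 20.2° / √13.31 = 0.9385/3.648 = 0.2572.
φ₁ = arccos(0.2572) ≈ 75.1°.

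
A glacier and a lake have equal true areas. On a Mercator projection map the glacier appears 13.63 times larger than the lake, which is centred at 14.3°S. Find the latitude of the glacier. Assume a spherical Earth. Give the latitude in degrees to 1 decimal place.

Mercator areal scale is sec²φ, so apparent-area ratio = sec²φ₁ / sec²φ₂ = cos²φ₂ / cos²φ₁.
cos²φ₂ / cos²φ₁ = 13.63  ⇒  cos φ₁ = cos 14.3° / √13.63 = 0.9690/3.692 = 0.2625.
φ₁ = arccos(0.2625) ≈ 74.8°.

74.8°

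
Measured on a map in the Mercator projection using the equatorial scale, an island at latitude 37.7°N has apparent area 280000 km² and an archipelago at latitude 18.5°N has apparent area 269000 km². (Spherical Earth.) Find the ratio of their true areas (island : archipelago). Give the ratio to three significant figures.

On Mercator the areal scale is sec²φ, so true area = apparent × cos²φ.
True area of island: 280000 × cos²(37.7°) = 280000 × 0.6260 = 175300 km².
True area of archipelago: 269000 × cos²(18.5°) = 269000 × 0.8993 = 241900 km².
Ratio = 175300 / 241900 ≈ 0.725.

0.725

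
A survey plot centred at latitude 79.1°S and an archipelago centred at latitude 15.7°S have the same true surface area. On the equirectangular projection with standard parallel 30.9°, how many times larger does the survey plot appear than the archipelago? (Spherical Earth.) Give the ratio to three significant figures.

5.09

The equidistant cylindrical projection with φ₀ = 30.9° has h = 1 (meridians true) and k = cos φ₀ / cos φ along parallels.
Areal scale at 79.1°: h·k = 1.000 × 4.538 = 4.538.
Areal scale at 15.7°: h·k = 1.000 × 0.8913 = 0.8913.
Ratio = 4.538/0.8913 ≈ 5.09.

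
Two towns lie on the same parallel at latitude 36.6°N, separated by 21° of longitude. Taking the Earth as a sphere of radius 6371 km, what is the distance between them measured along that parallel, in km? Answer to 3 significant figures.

1870 km

Arc length along a parallel = R cos φ · Δλ (with Δλ in radians).
= 6371 × cos 36.6° × (21° × π/180) = 6371 × 0.8028 × 0.3665 ≈ 1870 km.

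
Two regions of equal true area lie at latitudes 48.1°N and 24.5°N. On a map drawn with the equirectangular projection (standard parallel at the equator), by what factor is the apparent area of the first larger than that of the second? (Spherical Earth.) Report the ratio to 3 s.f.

1.36

For the equirectangular projection with φ₀ = 0 (plate carrée), h = 1 along meridians and k = sec φ along parallels.
Areal scale at 48.1°: h·k = 1.000 × 1.497 = 1.497.
Areal scale at 24.5°: h·k = 1.000 × 1.099 = 1.099.
Ratio = 1.497/1.099 ≈ 1.36.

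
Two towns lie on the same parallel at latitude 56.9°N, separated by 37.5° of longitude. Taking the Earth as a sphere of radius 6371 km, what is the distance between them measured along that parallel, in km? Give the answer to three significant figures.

2280 km

Arc length along a parallel = R cos φ · Δλ (with Δλ in radians).
= 6371 × cos 56.9° × (37.5° × π/180) = 6371 × 0.5461 × 0.6545 ≈ 2280 km.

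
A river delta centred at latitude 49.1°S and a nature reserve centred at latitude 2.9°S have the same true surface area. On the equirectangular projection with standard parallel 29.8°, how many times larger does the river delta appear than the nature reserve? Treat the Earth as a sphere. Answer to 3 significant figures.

The equidistant cylindrical projection with φ₀ = 29.8° has h = 1 (meridians true) and k = cos φ₀ / cos φ along parallels.
Areal scale at 49.1°: h·k = 1.000 × 1.325 = 1.325.
Areal scale at 2.9°: h·k = 1.000 × 0.8689 = 0.8689.
Ratio = 1.325/0.8689 ≈ 1.53.

1.53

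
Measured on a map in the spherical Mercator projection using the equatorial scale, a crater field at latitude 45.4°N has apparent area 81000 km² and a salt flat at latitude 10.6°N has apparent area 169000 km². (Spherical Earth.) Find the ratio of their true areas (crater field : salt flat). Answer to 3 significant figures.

0.245

On Mercator the areal scale is sec²φ, so true area = apparent × cos²φ.
True area of crater field: 81000 × cos²(45.4°) = 81000 × 0.4930 = 39930 km².
True area of salt flat: 169000 × cos²(10.6°) = 169000 × 0.9662 = 163300 km².
Ratio = 39930 / 163300 ≈ 0.245.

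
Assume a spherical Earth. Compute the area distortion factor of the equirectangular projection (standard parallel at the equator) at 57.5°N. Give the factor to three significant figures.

1.86

Plate carrée maps x = Rλ, y = Rφ. The meridian scale is h = 1 and the parallel scale is k = 1/cos φ = sec φ.
Areal scale = h·k = 1 × sec φ; at 57.5°, h = 1.000, k = 1.861, so h·k = 1.861.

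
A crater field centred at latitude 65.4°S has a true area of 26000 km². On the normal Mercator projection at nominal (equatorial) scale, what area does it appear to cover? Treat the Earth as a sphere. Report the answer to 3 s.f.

150000 km²

For Mercator, h = k = sec φ (a conformal cylindrical projection has a single point scale, 1/cos φ).
Areal scale = k² = sec²φ = 1/cos²(65.4°) = 1/0.4163² = 5.771.
Apparent area = 26000 × 5.771 ≈ 150000 km².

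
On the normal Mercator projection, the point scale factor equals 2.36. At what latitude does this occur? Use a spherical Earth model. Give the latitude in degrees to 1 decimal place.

Mercator scale is k = sec φ = 1/cos φ.
1/cos φ = 2.36  ⇒  cos φ = 0.4237  ⇒  φ = arccos(0.4237) ≈ 64.9°.

64.9°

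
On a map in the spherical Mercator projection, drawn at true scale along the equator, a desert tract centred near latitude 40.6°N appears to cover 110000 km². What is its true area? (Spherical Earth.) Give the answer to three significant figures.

The Mercator projection is conformal; its linear scale factor is the same in every direction and equals sec φ = 1/cos φ.
Areal scale = k² = sec²φ = 1/cos²(40.6°) = 1/0.7593² = 1.735.
True area = apparent / (areal scale) = 110000 / 1.735 ≈ 63400 km².

63400 km²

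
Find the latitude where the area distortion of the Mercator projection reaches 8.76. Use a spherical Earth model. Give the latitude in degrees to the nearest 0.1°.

70.3°

Mercator areal scale is sec²φ.
sec²φ = 8.76  ⇒  cos²φ = 0.1142  ⇒  cos φ = 0.3379.
φ = arccos(0.3379) ≈ 70.3°.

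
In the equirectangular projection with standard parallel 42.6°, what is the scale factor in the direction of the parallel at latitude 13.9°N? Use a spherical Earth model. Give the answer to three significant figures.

The equidistant cylindrical projection with φ₀ = 42.6° has h = 1 (meridians true) and k = cos φ₀ / cos φ along parallels.
k = cos 42.6° / cos 13.9° = 0.7361/0.9707 = 0.7583.

0.758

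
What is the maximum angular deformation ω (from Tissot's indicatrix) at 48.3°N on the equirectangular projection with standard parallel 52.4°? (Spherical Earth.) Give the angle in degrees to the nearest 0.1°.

5.0°

In the equirectangular projection with standard parallel φ₀ = 52.4° (x = Rλ cos φ₀, y = Rφ), meridians are true-scale (h = 1) and the parallel scale is k = cos φ₀ / cos φ.
At 48.3°: h = 1.000, k = 0.9172; principal scales a = 1.000, b = 0.9172.
sin(ω/2) = (a − b)/(a + b) = 0.08281/1.917 = 0.04319, so ω = 2 arcsin(0.04319) ≈ 5.0°.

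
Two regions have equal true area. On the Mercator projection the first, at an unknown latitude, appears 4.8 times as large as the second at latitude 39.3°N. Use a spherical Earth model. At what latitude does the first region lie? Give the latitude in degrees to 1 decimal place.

69.3°

Mercator areal scale is sec²φ, so apparent-area ratio = sec²φ₁ / sec²φ₂ = cos²φ₂ / cos²φ₁.
cos²φ₂ / cos²φ₁ = 4.8  ⇒  cos φ₁ = cos 39.3° / √4.8 = 0.7738/2.191 = 0.3532.
φ₁ = arccos(0.3532) ≈ 69.3°.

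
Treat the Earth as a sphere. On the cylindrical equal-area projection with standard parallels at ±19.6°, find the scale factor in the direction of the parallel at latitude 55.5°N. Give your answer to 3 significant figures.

A cylindrical equal-area projection with standard parallel φ₀ has meridian scale h = cos φ / cos φ₀ and parallel scale k = cos φ₀ / cos φ (so areas are preserved, h·k = 1).
k = cos 19.6° / cos 55.5° = 0.9421/0.5664 = 1.663.

1.66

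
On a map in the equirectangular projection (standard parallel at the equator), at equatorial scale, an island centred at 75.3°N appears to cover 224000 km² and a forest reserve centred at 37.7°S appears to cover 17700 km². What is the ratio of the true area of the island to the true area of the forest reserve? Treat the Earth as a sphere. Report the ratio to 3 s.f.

Plate carrée has h = 1 and k = sec φ, giving areal scale sec φ; true area = (apparent area) · cos φ.
True area of island: 224000 × cos(75.3°) = 224000 × 0.2538 = 56840 km².
True area of forest reserve: 17700 × cos(37.7°) = 17700 × 0.7912 = 14000 km².
Ratio = 56840 / 14000 ≈ 4.06.

4.06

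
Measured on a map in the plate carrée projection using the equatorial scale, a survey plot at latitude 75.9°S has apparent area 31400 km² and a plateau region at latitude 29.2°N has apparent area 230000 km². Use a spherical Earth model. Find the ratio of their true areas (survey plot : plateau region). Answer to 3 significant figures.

0.0381

On the plate carrée, areal scale = h·k = 1 × sec φ, so true area = apparent × cos φ.
True area of survey plot: 31400 × cos(75.9°) = 31400 × 0.2436 = 7650 km².
True area of plateau region: 230000 × cos(29.2°) = 230000 × 0.8729 = 200800 km².
Ratio = 7650 / 200800 ≈ 0.0381.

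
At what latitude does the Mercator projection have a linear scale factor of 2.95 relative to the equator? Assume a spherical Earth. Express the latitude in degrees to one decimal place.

Mercator scale is k = sec φ = 1/cos φ.
1/cos φ = 2.95  ⇒  cos φ = 0.3390  ⇒  φ = arccos(0.3390) ≈ 70.2°.

70.2°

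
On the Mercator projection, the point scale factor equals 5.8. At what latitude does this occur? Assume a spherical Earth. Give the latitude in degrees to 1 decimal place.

80.1°

Mercator scale is k = sec φ = 1/cos φ.
1/cos φ = 5.8  ⇒  cos φ = 0.1724  ⇒  φ = arccos(0.1724) ≈ 80.1°.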